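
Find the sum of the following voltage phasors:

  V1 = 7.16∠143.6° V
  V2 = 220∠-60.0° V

Step 1 — Convert each phasor to rectangular form:
  V1 = 7.16·(cos(143.6°) + j·sin(143.6°)) = -5.763 + j4.249 V
  V2 = 220·(cos(-60.0°) + j·sin(-60.0°)) = 110 - j190.5 V
Step 2 — Sum components: V_total = 104.2 - j186.3 V.
Step 3 — Convert to polar: |V_total| = 213.5 V, ∠V_total = -60.8°.

V_total = 213.5∠-60.8° V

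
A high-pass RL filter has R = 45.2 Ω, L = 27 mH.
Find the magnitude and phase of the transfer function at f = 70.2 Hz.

Step 1 — Angular frequency: ω = 2π·70.2 = 441.1 rad/s.
Step 2 — Transfer function: H(jω) = jωL/(R + jωL).
Step 3 — Numerator jωL = j·11.91; denominator R + jωL = 45.2 + j11.91.
Step 4 — H = 0.06491 + j0.2464.
Step 5 — Magnitude: |H| = 0.2548 (-11.9 dB); phase: φ = 75.2°.

|H| = 0.2548 (-11.9 dB), φ = 75.2°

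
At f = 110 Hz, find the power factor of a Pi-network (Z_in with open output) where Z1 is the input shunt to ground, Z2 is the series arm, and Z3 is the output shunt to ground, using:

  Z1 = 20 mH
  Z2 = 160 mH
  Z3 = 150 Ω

Step 1 — Angular frequency: ω = 2π·f = 2π·110 = 691.2 rad/s.
Step 2 — Component impedances:
  Z1: Z = jωL = j·691.2·0.02 = 0 + j13.82 Ω
  Z2: Z = jωL = j·691.2·0.16 = 0 + j110.6 Ω
  Z3: Z = R = 150 Ω
Step 3 — With open output, the series arm Z2 and the output shunt Z3 appear in series to ground: Z2 + Z3 = 150 + j110.6 Ω.
Step 4 — Parallel with input shunt Z1: Z_in = Z1 || (Z2 + Z3) = 0.7547 + j13.2 Ω = 13.22∠86.7° Ω.
Step 5 — Power factor: PF = cos(φ) = Re(Z)/|Z| = 0.7547/13.22 = 0.05709.
Step 6 — Type: Im(Z) = 13.2 ⇒ lagging (phase φ = 86.7°).

PF = 0.05709 (lagging, φ = 86.7°)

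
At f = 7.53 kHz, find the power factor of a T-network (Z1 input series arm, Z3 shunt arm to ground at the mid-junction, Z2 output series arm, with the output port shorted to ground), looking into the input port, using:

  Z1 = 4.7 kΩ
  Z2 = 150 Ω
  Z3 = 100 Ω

Step 1 — Angular frequency: ω = 2π·f = 2π·7530 = 4.731e+04 rad/s.
Step 2 — Component impedances:
  Z1: Z = R = 4700 Ω
  Z2: Z = R = 150 Ω
  Z3: Z = R = 100 Ω
Step 3 — With the output port shorted to ground, the output series arm Z2 runs from the junction to ground; the shunt arm Z3 also runs from the junction to ground. They appear in parallel: Z3 || Z2 = 60 Ω.
Step 4 — Series with input arm Z1: Z_in = Z1 + (Z3 || Z2) = 4760 Ω = 4760∠0.0° Ω.
Step 5 — Power factor: PF = cos(φ) = Re(Z)/|Z| = 4760/4760 = 1.
Step 6 — Type: Im(Z) = 0 ⇒ unity (phase φ = 0.0°).

PF = 1 (unity, φ = 0.0°)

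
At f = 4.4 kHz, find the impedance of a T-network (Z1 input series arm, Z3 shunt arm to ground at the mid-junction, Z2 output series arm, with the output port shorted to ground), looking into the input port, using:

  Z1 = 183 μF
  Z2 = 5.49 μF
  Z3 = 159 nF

Step 1 — Angular frequency: ω = 2π·f = 2π·4400 = 2.765e+04 rad/s.
Step 2 — Component impedances:
  Z1: Z = 1/(jωC) = -j/(ω·C) = 0 - j0.1977 Ω
  Z2: Z = 1/(jωC) = -j/(ω·C) = 0 - j6.589 Ω
  Z3: Z = 1/(jωC) = -j/(ω·C) = 0 - j227.5 Ω
Step 3 — With the output port shorted to ground, the output series arm Z2 runs from the junction to ground; the shunt arm Z3 also runs from the junction to ground. They appear in parallel: Z3 || Z2 = 0 - j6.403 Ω.
Step 4 — Series with input arm Z1: Z_in = Z1 + (Z3 || Z2) = 0 - j6.601 Ω = 6.601∠-90.0° Ω.

Z = 0 - j6.601 Ω = 6.601∠-90.0° Ω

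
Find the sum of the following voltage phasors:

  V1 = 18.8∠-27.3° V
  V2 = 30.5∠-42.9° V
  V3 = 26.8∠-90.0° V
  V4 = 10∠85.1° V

Step 1 — Convert each phasor to rectangular form:
  V1 = 18.8·(cos(-27.3°) + j·sin(-27.3°)) = 16.71 - j8.623 V
  V2 = 30.5·(cos(-42.9°) + j·sin(-42.9°)) = 22.34 - j20.76 V
  V3 = 26.8·(cos(-90.0°) + j·sin(-90.0°)) = 0 - j26.8 V
  V4 = 10·(cos(85.1°) + j·sin(85.1°)) = 0.8542 + j9.963 V
Step 2 — Sum components: V_total = 39.9 - j46.22 V.
Step 3 — Convert to polar: |V_total| = 61.06 V, ∠V_total = -49.2°.

V_total = 61.06∠-49.2° V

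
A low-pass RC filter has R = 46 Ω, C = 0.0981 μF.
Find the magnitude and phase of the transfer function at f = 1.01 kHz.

Step 1 — Angular frequency: ω = 2π·1010 = 6346 rad/s.
Step 2 — Transfer function: H(jω) = 1/(1 + jωRC).
Step 3 — Denominator: 1 + jωRC = 1 + j·6346·46·9.81e-08 = 1 + j0.02864.
Step 4 — H = 0.9992 - j0.02861.
Step 5 — Magnitude: |H| = 0.9996 (-0.0 dB); phase: φ = -1.6°.

|H| = 0.9996 (-0.0 dB), φ = -1.6°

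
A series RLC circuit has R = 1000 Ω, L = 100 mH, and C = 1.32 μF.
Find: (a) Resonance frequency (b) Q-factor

Step 1 — Resonance condition Im(Z)=0 gives ω₀ = 1/√(LC).
Step 2 — ω₀ = 1/√(0.1·1.32e-06) = 2752 rad/s.
Step 3 — f₀ = ω₀/(2π) = 438.1 Hz.
Step 4 — Series Q: Q = ω₀L/R = 2752·0.1/1000 = 0.2752.

(a) f₀ = 438.1 Hz  (b) Q = 0.2752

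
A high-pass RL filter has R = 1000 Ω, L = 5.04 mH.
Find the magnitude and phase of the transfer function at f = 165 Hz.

Step 1 — Angular frequency: ω = 2π·165 = 1037 rad/s.
Step 2 — Transfer function: H(jω) = jωL/(R + jωL).
Step 3 — Numerator jωL = j·5.225; denominator R + jωL = 1000 + j5.225.
Step 4 — H = 2.73e-05 + j0.005225.
Step 5 — Magnitude: |H| = 0.005225 (-45.6 dB); phase: φ = 89.7°.

|H| = 0.005225 (-45.6 dB), φ = 89.7°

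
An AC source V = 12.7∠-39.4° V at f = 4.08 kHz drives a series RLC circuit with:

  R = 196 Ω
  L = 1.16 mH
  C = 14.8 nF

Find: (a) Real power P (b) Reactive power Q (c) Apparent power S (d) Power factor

Step 1 — Angular frequency: ω = 2π·f = 2π·4080 = 2.564e+04 rad/s.
Step 2 — Component impedances:
  R: Z = R = 196 Ω
  L: Z = jωL = j·2.564e+04·0.00116 = 0 + j29.74 Ω
  C: Z = 1/(jωC) = -j/(ω·C) = 0 - j2636 Ω
Step 3 — Series combination: Z_total = R + L + C = 196 - j2606 Ω = 2613∠-85.7° Ω.
Step 4 — Source phasor: V = 12.7∠-39.4° V = 9.814 - j8.061 V.
Step 5 — Current: I = V / Z = 0.003358 + j0.003513 A = 0.00486∠46.3° A.
Step 6 — Complex power: S = V·I* = 0.004629 - j0.06154 VA.
Step 7 — Real power: P = Re(S) = 0.004629 W.
Step 8 — Reactive power: Q = Im(S) = -0.06154 VAR.
Step 9 — Apparent power: |S| = 0.06172 VA.
Step 10 — Power factor: PF = P/|S| = 0.075 (leading).

(a) P = 0.004629 W  (b) Q = -0.06154 VAR  (c) S = 0.06172 VA  (d) PF = 0.075 (leading)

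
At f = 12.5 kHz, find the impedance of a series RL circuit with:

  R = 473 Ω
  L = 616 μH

Step 1 — Angular frequency: ω = 2π·f = 2π·1.25e+04 = 7.854e+04 rad/s.
Step 2 — Component impedances:
  R: Z = R = 473 Ω
  L: Z = jωL = j·7.854e+04·0.000616 = 0 + j48.38 Ω
Step 3 — Series combination: Z_total = R + L = 473 + j48.38 Ω = 475.5∠5.8° Ω.

Z = 473 + j48.38 Ω = 475.5∠5.8° Ω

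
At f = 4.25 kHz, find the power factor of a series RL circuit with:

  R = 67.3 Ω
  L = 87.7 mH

Step 1 — Angular frequency: ω = 2π·f = 2π·4250 = 2.67e+04 rad/s.
Step 2 — Component impedances:
  R: Z = R = 67.3 Ω
  L: Z = jωL = j·2.67e+04·0.0877 = 0 + j2342 Ω
Step 3 — Series combination: Z_total = R + L = 67.3 + j2342 Ω = 2343∠88.4° Ω.
Step 4 — Power factor: PF = cos(φ) = Re(Z)/|Z| = 67.3/2342.9 = 0.02873.
Step 5 — Type: Im(Z) = 2342 ⇒ lagging (phase φ = 88.4°).

PF = 0.02873 (lagging, φ = 88.4°)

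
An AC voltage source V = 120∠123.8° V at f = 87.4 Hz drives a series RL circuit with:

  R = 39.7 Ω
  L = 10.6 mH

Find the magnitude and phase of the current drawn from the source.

Step 1 — Angular frequency: ω = 2π·f = 2π·87.4 = 549.2 rad/s.
Step 2 — Component impedances:
  R: Z = R = 39.7 Ω
  L: Z = jωL = j·549.2·0.0106 = 0 + j5.821 Ω
Step 3 — Series combination: Z_total = R + L = 39.7 + j5.821 Ω = 40.12∠8.3° Ω.
Step 4 — Source phasor: V = 120∠123.8° V = -66.76 + j99.72 V.
Step 5 — Ohm's law: I = V / Z_total = (-66.76 + j99.72) / (39.7 + j5.821) = -1.286 + j2.7 A.
Step 6 — Convert to polar: |I| = 2.991 A, ∠I = 115.5°.

I = 2.991∠115.5° A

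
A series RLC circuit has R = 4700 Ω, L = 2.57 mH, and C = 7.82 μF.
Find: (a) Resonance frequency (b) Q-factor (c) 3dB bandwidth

Step 1 — Resonance: ω₀ = 1/√(LC) = 1/√(0.00257·7.82e-06) = 7054 rad/s.
Step 2 — f₀ = ω₀/(2π) = 1123 Hz.
Step 3 — Series Q: Q = ω₀L/R = 7054·0.00257/4700 = 0.003857.
Step 4 — Bandwidth: Δω = ω₀/Q = 1.829e+06 rad/s; BW = Δω/(2π) = 2.911e+05 Hz.

(a) f₀ = 1123 Hz  (b) Q = 0.003857  (c) BW = 2.911e+05 Hz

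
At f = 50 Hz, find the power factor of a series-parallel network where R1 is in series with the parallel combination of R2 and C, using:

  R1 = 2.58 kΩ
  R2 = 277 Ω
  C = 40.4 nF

Step 1 — Angular frequency: ω = 2π·f = 2π·50 = 314.2 rad/s.
Step 2 — Component impedances:
  R1: Z = R = 2580 Ω
  R2: Z = R = 277 Ω
  C: Z = 1/(jωC) = -j/(ω·C) = 0 - j7.879e+04 Ω
Step 3 — Parallel branch: R2 || C = 1/(1/R2 + 1/C) = 277 - j0.9738 Ω.
Step 4 — Series with R1: Z_total = R1 + (R2 || C) = 2857 - j0.9738 Ω = 2857∠-0.0° Ω.
Step 5 — Power factor: PF = cos(φ) = Re(Z)/|Z| = 2857/2857 = 1.
Step 6 — Type: Im(Z) = -0.9738 ⇒ leading (phase φ = -0.0°).

PF = 1 (leading, φ = -0.0°)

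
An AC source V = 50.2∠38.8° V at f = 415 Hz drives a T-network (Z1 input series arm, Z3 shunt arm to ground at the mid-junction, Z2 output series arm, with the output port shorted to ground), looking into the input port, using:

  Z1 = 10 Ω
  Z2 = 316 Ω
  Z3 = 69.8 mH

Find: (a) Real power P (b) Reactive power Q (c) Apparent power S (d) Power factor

Step 1 — Angular frequency: ω = 2π·f = 2π·415 = 2608 rad/s.
Step 2 — Component impedances:
  Z1: Z = R = 10 Ω
  Z2: Z = R = 316 Ω
  Z3: Z = jωL = j·2608·0.0698 = 0 + j182 Ω
Step 3 — With the output port shorted to ground, the output series arm Z2 runs from the junction to ground; the shunt arm Z3 also runs from the junction to ground. They appear in parallel: Z3 || Z2 = 78.72 + j136.7 Ω.
Step 4 — Series with input arm Z1: Z_in = Z1 + (Z3 || Z2) = 88.72 + j136.7 Ω = 162.9∠57.0° Ω.
Step 5 — Source phasor: V = 50.2∠38.8° V = 39.12 + j31.46 V.
Step 6 — Current: I = V / Z = 0.2927 - j0.09628 A = 0.3081∠-18.2° A.
Step 7 — Complex power: S = V·I* = 8.421 + j12.97 VA.
Step 8 — Real power: P = Re(S) = 8.421 W.
Step 9 — Reactive power: Q = Im(S) = 12.97 VAR.
Step 10 — Apparent power: |S| = 15.47 VA.
Step 11 — Power factor: PF = P/|S| = 0.5445 (lagging).

(a) P = 8.421 W  (b) Q = 12.97 VAR  (c) S = 15.47 VA  (d) PF = 0.5445 (lagging)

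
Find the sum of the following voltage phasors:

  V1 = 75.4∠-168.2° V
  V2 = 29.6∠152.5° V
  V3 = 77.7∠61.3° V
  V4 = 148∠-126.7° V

Step 1 — Convert each phasor to rectangular form:
  V1 = 75.4·(cos(-168.2°) + j·sin(-168.2°)) = -73.81 - j15.42 V
  V2 = 29.6·(cos(152.5°) + j·sin(152.5°)) = -26.26 + j13.67 V
  V3 = 77.7·(cos(61.3°) + j·sin(61.3°)) = 37.31 + j68.15 V
  V4 = 148·(cos(-126.7°) + j·sin(-126.7°)) = -88.45 - j118.7 V
Step 2 — Sum components: V_total = -151.2 - j52.26 V.
Step 3 — Convert to polar: |V_total| = 160 V, ∠V_total = -160.9°.

V_total = 160∠-160.9° V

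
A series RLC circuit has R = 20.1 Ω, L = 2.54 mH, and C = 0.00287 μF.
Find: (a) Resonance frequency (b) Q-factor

Step 1 — Resonance condition Im(Z)=0 gives ω₀ = 1/√(LC).
Step 2 — ω₀ = 1/√(0.00254·2.87e-09) = 3.704e+05 rad/s.
Step 3 — f₀ = ω₀/(2π) = 5.895e+04 Hz.
Step 4 — Series Q: Q = ω₀L/R = 3.704e+05·0.00254/20.1 = 46.8.

(a) f₀ = 5.895e+04 Hz  (b) Q = 46.8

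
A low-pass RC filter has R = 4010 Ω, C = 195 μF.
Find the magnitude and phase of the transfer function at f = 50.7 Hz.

Step 1 — Angular frequency: ω = 2π·50.7 = 318.6 rad/s.
Step 2 — Transfer function: H(jω) = 1/(1 + jωRC).
Step 3 — Denominator: 1 + jωRC = 1 + j·318.6·4010·0.000195 = 1 + j249.1.
Step 4 — H = 1.612e-05 - j0.004014.
Step 5 — Magnitude: |H| = 0.004014 (-47.9 dB); phase: φ = -89.8°.

|H| = 0.004014 (-47.9 dB), φ = -89.8°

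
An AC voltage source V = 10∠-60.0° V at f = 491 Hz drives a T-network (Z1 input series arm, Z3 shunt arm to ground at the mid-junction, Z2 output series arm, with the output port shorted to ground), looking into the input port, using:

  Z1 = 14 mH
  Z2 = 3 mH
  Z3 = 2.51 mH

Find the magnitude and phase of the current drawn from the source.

Step 1 — Angular frequency: ω = 2π·f = 2π·491 = 3085 rad/s.
Step 2 — Component impedances:
  Z1: Z = jωL = j·3085·0.014 = 0 + j43.19 Ω
  Z2: Z = jωL = j·3085·0.003 = 0 + j9.255 Ω
  Z3: Z = jωL = j·3085·0.00251 = 0 + j7.743 Ω
Step 3 — With the output port shorted to ground, the output series arm Z2 runs from the junction to ground; the shunt arm Z3 also runs from the junction to ground. They appear in parallel: Z3 || Z2 = 0 + j4.216 Ω.
Step 4 — Series with input arm Z1: Z_in = Z1 + (Z3 || Z2) = 0 + j47.41 Ω = 47.41∠90.0° Ω.
Step 5 — Source phasor: V = 10∠-60.0° V = 5 - j8.66 V.
Step 6 — Ohm's law: I = V / Z_total = (5 - j8.66) / (0 + j47.41) = -0.1827 - j0.1055 A.
Step 7 — Convert to polar: |I| = 0.2109 A, ∠I = -150.0°.

I = 0.2109∠-150.0° A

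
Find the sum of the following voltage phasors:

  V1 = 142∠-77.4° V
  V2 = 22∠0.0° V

Step 1 — Convert each phasor to rectangular form:
  V1 = 142·(cos(-77.4°) + j·sin(-77.4°)) = 30.98 - j138.6 V
  V2 = 22·(cos(0.0°) + j·sin(0.0°)) = 22 V
Step 2 — Sum components: V_total = 52.98 - j138.6 V.
Step 3 — Convert to polar: |V_total| = 148.4 V, ∠V_total = -69.1°.

V_total = 148.4∠-69.1° V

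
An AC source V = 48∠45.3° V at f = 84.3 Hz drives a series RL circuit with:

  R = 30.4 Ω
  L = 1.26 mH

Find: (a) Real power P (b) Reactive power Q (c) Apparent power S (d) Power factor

Step 1 — Angular frequency: ω = 2π·f = 2π·84.3 = 529.7 rad/s.
Step 2 — Component impedances:
  R: Z = R = 30.4 Ω
  L: Z = jωL = j·529.7·0.00126 = 0 + j0.6674 Ω
Step 3 — Series combination: Z_total = R + L = 30.4 + j0.6674 Ω = 30.41∠1.3° Ω.
Step 4 — Source phasor: V = 48∠45.3° V = 33.76 + j34.12 V.
Step 5 — Current: I = V / Z = 1.135 + j1.097 A = 1.579∠44.0° A.
Step 6 — Complex power: S = V·I* = 75.75 + j1.663 VA.
Step 7 — Real power: P = Re(S) = 75.75 W.
Step 8 — Reactive power: Q = Im(S) = 1.663 VAR.
Step 9 — Apparent power: |S| = 75.77 VA.
Step 10 — Power factor: PF = P/|S| = 0.9998 (lagging).

(a) P = 75.75 W  (b) Q = 1.663 VAR  (c) S = 75.77 VA  (d) PF = 0.9998 (lagging)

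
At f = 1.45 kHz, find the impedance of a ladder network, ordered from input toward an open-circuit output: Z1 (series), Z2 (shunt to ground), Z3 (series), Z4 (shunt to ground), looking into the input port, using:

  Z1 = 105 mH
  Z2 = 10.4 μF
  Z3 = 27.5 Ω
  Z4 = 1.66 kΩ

Step 1 — Angular frequency: ω = 2π·f = 2π·1450 = 9111 rad/s.
Step 2 — Component impedances:
  Z1: Z = jωL = j·9111·0.105 = 0 + j956.6 Ω
  Z2: Z = 1/(jωC) = -j/(ω·C) = 0 - j10.55 Ω
  Z3: Z = R = 27.5 Ω
  Z4: Z = R = 1660 Ω
Step 3 — Ladder network (open output): work backward from the far end, alternating series and parallel combinations. Z_in = 0.066 + j946.1 Ω = 946.1∠90.0° Ω.

Z = 0.066 + j946.1 Ω = 946.1∠90.0° Ω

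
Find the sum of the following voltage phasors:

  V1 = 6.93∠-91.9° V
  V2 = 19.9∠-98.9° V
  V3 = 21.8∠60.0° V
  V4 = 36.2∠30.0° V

Step 1 — Convert each phasor to rectangular form:
  V1 = 6.93·(cos(-91.9°) + j·sin(-91.9°)) = -0.2298 - j6.926 V
  V2 = 19.9·(cos(-98.9°) + j·sin(-98.9°)) = -3.079 - j19.66 V
  V3 = 21.8·(cos(60.0°) + j·sin(60.0°)) = 10.9 + j18.88 V
  V4 = 36.2·(cos(30.0°) + j·sin(30.0°)) = 31.35 + j18.1 V
Step 2 — Sum components: V_total = 38.94 + j10.39 V.
Step 3 — Convert to polar: |V_total| = 40.3 V, ∠V_total = 14.9°.

V_total = 40.3∠14.9° V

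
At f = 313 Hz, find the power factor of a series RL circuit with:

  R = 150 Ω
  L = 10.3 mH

Step 1 — Angular frequency: ω = 2π·f = 2π·313 = 1967 rad/s.
Step 2 — Component impedances:
  R: Z = R = 150 Ω
  L: Z = jωL = j·1967·0.0103 = 0 + j20.26 Ω
Step 3 — Series combination: Z_total = R + L = 150 + j20.26 Ω = 151.4∠7.7° Ω.
Step 4 — Power factor: PF = cos(φ) = Re(Z)/|Z| = 150/151.36 = 0.991.
Step 5 — Type: Im(Z) = 20.26 ⇒ lagging (phase φ = 7.7°).

PF = 0.991 (lagging, φ = 7.7°)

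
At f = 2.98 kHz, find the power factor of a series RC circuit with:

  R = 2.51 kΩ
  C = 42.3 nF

Step 1 — Angular frequency: ω = 2π·f = 2π·2980 = 1.872e+04 rad/s.
Step 2 — Component impedances:
  R: Z = R = 2510 Ω
  C: Z = 1/(jωC) = -j/(ω·C) = 0 - j1263 Ω
Step 3 — Series combination: Z_total = R + C = 2510 - j1263 Ω = 2810∠-26.7° Ω.
Step 4 — Power factor: PF = cos(φ) = Re(Z)/|Z| = 2510/2809.7 = 0.8933.
Step 5 — Type: Im(Z) = -1263 ⇒ leading (phase φ = -26.7°).

PF = 0.8933 (leading, φ = -26.7°)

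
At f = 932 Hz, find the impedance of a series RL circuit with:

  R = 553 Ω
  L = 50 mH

Step 1 — Angular frequency: ω = 2π·f = 2π·932 = 5856 rad/s.
Step 2 — Component impedances:
  R: Z = R = 553 Ω
  L: Z = jωL = j·5856·0.05 = 0 + j292.8 Ω
Step 3 — Series combination: Z_total = R + L = 553 + j292.8 Ω = 625.7∠27.9° Ω.

Z = 553 + j292.8 Ω = 625.7∠27.9° Ω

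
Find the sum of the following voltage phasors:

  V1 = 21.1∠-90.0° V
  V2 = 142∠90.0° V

Step 1 — Convert each phasor to rectangular form:
  V1 = 21.1·(cos(-90.0°) + j·sin(-90.0°)) = 0 - j21.1 V
  V2 = 142·(cos(90.0°) + j·sin(90.0°)) = 0 + j142 V
Step 2 — Sum components: V_total = 0 + j120.9 V.
Step 3 — Convert to polar: |V_total| = 120.9 V, ∠V_total = 90.0°.

V_total = 120.9∠90.0° V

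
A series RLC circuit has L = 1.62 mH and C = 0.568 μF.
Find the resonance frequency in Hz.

Step 1 — Resonance condition Im(Z)=0 gives ω₀ = 1/√(LC).
Step 2 — ω₀ = 1/√(0.00162·5.68e-07) = 3.297e+04 rad/s.
Step 3 — f₀ = ω₀/(2π) = 5247 Hz.

f₀ = 5247 Hz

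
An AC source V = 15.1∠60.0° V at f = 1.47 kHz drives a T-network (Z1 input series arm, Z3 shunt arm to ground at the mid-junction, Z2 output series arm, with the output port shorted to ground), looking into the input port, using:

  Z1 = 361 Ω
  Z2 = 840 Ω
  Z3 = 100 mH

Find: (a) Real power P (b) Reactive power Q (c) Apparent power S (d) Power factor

Step 1 — Angular frequency: ω = 2π·f = 2π·1470 = 9236 rad/s.
Step 2 — Component impedances:
  Z1: Z = R = 361 Ω
  Z2: Z = R = 840 Ω
  Z3: Z = jωL = j·9236·0.1 = 0 + j923.6 Ω
Step 3 — With the output port shorted to ground, the output series arm Z2 runs from the junction to ground; the shunt arm Z3 also runs from the junction to ground. They appear in parallel: Z3 || Z2 = 459.7 + j418.1 Ω.
Step 4 — Series with input arm Z1: Z_in = Z1 + (Z3 || Z2) = 820.7 + j418.1 Ω = 921.1∠27.0° Ω.
Step 5 — Source phasor: V = 15.1∠60.0° V = 7.55 + j13.08 V.
Step 6 — Current: I = V / Z = 0.01375 + j0.008929 A = 0.01639∠33.0° A.
Step 7 — Complex power: S = V·I* = 0.2206 + j0.1124 VA.
Step 8 — Real power: P = Re(S) = 0.2206 W.
Step 9 — Reactive power: Q = Im(S) = 0.1124 VAR.
Step 10 — Apparent power: |S| = 0.2475 VA.
Step 11 — Power factor: PF = P/|S| = 0.891 (lagging).

(a) P = 0.2206 W  (b) Q = 0.1124 VAR  (c) S = 0.2475 VA  (d) PF = 0.891 (lagging)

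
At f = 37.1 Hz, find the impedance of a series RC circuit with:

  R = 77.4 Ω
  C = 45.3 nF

Step 1 — Angular frequency: ω = 2π·f = 2π·37.1 = 233.1 rad/s.
Step 2 — Component impedances:
  R: Z = R = 77.4 Ω
  C: Z = 1/(jωC) = -j/(ω·C) = 0 - j9.47e+04 Ω
Step 3 — Series combination: Z_total = R + C = 77.4 - j9.47e+04 Ω = 9.47e+04∠-90.0° Ω.

Z = 77.4 - j9.47e+04 Ω = 9.47e+04∠-90.0° Ω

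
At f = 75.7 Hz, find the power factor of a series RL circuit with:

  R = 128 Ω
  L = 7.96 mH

Step 1 — Angular frequency: ω = 2π·f = 2π·75.7 = 475.6 rad/s.
Step 2 — Component impedances:
  R: Z = R = 128 Ω
  L: Z = jωL = j·475.6·0.00796 = 0 + j3.786 Ω
Step 3 — Series combination: Z_total = R + L = 128 + j3.786 Ω = 128.1∠1.7° Ω.
Step 4 — Power factor: PF = cos(φ) = Re(Z)/|Z| = 128/128.056 = 0.9996.
Step 5 — Type: Im(Z) = 3.786 ⇒ lagging (phase φ = 1.7°).

PF = 0.9996 (lagging, φ = 1.7°)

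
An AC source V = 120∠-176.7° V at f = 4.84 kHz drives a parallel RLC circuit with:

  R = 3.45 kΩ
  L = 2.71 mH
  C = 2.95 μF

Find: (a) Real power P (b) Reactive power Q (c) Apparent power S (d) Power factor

Step 1 — Angular frequency: ω = 2π·f = 2π·4840 = 3.041e+04 rad/s.
Step 2 — Component impedances:
  R: Z = R = 3450 Ω
  L: Z = jωL = j·3.041e+04·0.00271 = 0 + j82.41 Ω
  C: Z = 1/(jωC) = -j/(ω·C) = 0 - j11.15 Ω
Step 3 — Parallel combination: 1/Z_total = 1/R + 1/L + 1/C; Z_total = 0.04816 - j12.89 Ω = 12.89∠-89.8° Ω.
Step 4 — Source phasor: V = 120∠-176.7° V = -119.8 - j6.908 V.
Step 5 — Current: I = V / Z = 0.5012 - j9.296 A = 9.309∠-86.9° A.
Step 6 — Complex power: S = V·I* = 4.174 - j1117 VA.
Step 7 — Real power: P = Re(S) = 4.174 W.
Step 8 — Reactive power: Q = Im(S) = -1117 VAR.
Step 9 — Apparent power: |S| = 1117 VA.
Step 10 — Power factor: PF = P/|S| = 0.003736 (leading).

(a) P = 4.174 W  (b) Q = -1117 VAR  (c) S = 1117 VA  (d) PF = 0.003736 (leading)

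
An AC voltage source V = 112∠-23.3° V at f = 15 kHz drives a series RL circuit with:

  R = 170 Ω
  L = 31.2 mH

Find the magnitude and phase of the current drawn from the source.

Step 1 — Angular frequency: ω = 2π·f = 2π·1.5e+04 = 9.425e+04 rad/s.
Step 2 — Component impedances:
  R: Z = R = 170 Ω
  L: Z = jωL = j·9.425e+04·0.0312 = 0 + j2941 Ω
Step 3 — Series combination: Z_total = R + L = 170 + j2941 Ω = 2945∠86.7° Ω.
Step 4 — Source phasor: V = 112∠-23.3° V = 102.9 - j44.3 V.
Step 5 — Ohm's law: I = V / Z_total = (102.9 - j44.3) / (170 + j2941) = -0.013 - j0.03573 A.
Step 6 — Convert to polar: |I| = 0.03802 A, ∠I = -110.0°.

I = 0.03802∠-110.0° A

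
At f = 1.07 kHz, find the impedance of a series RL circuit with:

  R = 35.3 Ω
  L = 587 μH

Step 1 — Angular frequency: ω = 2π·f = 2π·1070 = 6723 rad/s.
Step 2 — Component impedances:
  R: Z = R = 35.3 Ω
  L: Z = jωL = j·6723·0.000587 = 0 + j3.946 Ω
Step 3 — Series combination: Z_total = R + L = 35.3 + j3.946 Ω = 35.52∠6.4° Ω.

Z = 35.3 + j3.946 Ω = 35.52∠6.4° Ω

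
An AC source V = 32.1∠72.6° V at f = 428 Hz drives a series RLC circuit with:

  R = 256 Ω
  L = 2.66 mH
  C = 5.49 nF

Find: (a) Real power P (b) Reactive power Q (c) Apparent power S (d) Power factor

Step 1 — Angular frequency: ω = 2π·f = 2π·428 = 2689 rad/s.
Step 2 — Component impedances:
  R: Z = R = 256 Ω
  L: Z = jωL = j·2689·0.00266 = 0 + j7.153 Ω
  C: Z = 1/(jωC) = -j/(ω·C) = 0 - j6.773e+04 Ω
Step 3 — Series combination: Z_total = R + L + C = 256 - j6.773e+04 Ω = 6.773e+04∠-89.8° Ω.
Step 4 — Source phasor: V = 32.1∠72.6° V = 9.599 + j30.63 V.
Step 5 — Current: I = V / Z = -0.0004517 + j0.0001434 A = 0.000474∠162.4° A.
Step 6 — Complex power: S = V·I* = 5.751e-05 - j0.01521 VA.
Step 7 — Real power: P = Re(S) = 5.751e-05 W.
Step 8 — Reactive power: Q = Im(S) = -0.01521 VAR.
Step 9 — Apparent power: |S| = 0.01521 VA.
Step 10 — Power factor: PF = P/|S| = 0.00378 (leading).

(a) P = 5.751e-05 W  (b) Q = -0.01521 VAR  (c) S = 0.01521 VA  (d) PF = 0.00378 (leading)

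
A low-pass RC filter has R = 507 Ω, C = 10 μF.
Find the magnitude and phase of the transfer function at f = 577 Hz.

Step 1 — Angular frequency: ω = 2π·577 = 3625 rad/s.
Step 2 — Transfer function: H(jω) = 1/(1 + jωRC).
Step 3 — Denominator: 1 + jωRC = 1 + j·3625·507·1e-05 = 1 + j18.38.
Step 4 — H = 0.002951 - j0.05424.
Step 5 — Magnitude: |H| = 0.05432 (-25.3 dB); phase: φ = -86.9°.

|H| = 0.05432 (-25.3 dB), φ = -86.9°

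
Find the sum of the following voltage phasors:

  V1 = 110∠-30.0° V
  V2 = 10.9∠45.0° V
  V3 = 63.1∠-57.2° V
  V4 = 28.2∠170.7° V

Step 1 — Convert each phasor to rectangular form:
  V1 = 110·(cos(-30.0°) + j·sin(-30.0°)) = 95.26 - j55 V
  V2 = 10.9·(cos(45.0°) + j·sin(45.0°)) = 7.707 + j7.707 V
  V3 = 63.1·(cos(-57.2°) + j·sin(-57.2°)) = 34.18 - j53.04 V
  V4 = 28.2·(cos(170.7°) + j·sin(170.7°)) = -27.83 + j4.557 V
Step 2 — Sum components: V_total = 109.3 - j95.78 V.
Step 3 — Convert to polar: |V_total| = 145.3 V, ∠V_total = -41.2°.

V_total = 145.3∠-41.2° V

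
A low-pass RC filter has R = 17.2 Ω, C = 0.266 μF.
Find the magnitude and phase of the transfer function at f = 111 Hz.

Step 1 — Angular frequency: ω = 2π·111 = 697.4 rad/s.
Step 2 — Transfer function: H(jω) = 1/(1 + jωRC).
Step 3 — Denominator: 1 + jωRC = 1 + j·697.4·17.2·2.66e-07 = 1 + j0.003191.
Step 4 — H = 1 - j0.003191.
Step 5 — Magnitude: |H| = 1 (-0.0 dB); phase: φ = -0.2°.

|H| = 1 (-0.0 dB), φ = -0.2°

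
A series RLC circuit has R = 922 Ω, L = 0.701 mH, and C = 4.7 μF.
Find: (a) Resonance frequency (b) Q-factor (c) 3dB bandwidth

Step 1 — Resonance: ω₀ = 1/√(LC) = 1/√(0.000701·4.7e-06) = 1.742e+04 rad/s.
Step 2 — f₀ = ω₀/(2π) = 2773 Hz.
Step 3 — Series Q: Q = ω₀L/R = 1.742e+04·0.000701/922 = 0.01325.
Step 4 — Bandwidth: Δω = ω₀/Q = 1.315e+06 rad/s; BW = Δω/(2π) = 2.093e+05 Hz.

(a) f₀ = 2773 Hz  (b) Q = 0.01325  (c) BW = 2.093e+05 Hz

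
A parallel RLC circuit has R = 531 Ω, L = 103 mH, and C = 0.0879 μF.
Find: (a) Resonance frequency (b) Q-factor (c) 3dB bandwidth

Step 1 — Resonance: ω₀ = 1/√(LC) = 1/√(0.103·8.79e-08) = 1.051e+04 rad/s.
Step 2 — f₀ = ω₀/(2π) = 1673 Hz.
Step 3 — Parallel Q: Q = R/(ω₀L) = 531/(1.051e+04·0.103) = 0.4905.
Step 4 — Bandwidth: Δω = ω₀/Q = 2.142e+04 rad/s; BW = Δω/(2π) = 3410 Hz.

(a) f₀ = 1673 Hz  (b) Q = 0.4905  (c) BW = 3410 Hz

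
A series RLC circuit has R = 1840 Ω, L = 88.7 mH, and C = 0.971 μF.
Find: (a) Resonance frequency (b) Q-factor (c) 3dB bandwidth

Step 1 — Resonance condition Im(Z)=0 gives ω₀ = 1/√(LC).
Step 2 — ω₀ = 1/√(0.0887·9.71e-07) = 3407 rad/s.
Step 3 — f₀ = ω₀/(2π) = 542.3 Hz.
Step 4 — Series Q: Q = ω₀L/R = 3407·0.0887/1840 = 0.1643.
Step 5 — 3dB bandwidth: Δω = ω₀/Q = 2.074e+04 rad/s; BW = Δω/(2π) = 3302 Hz.

(a) f₀ = 542.3 Hz  (b) Q = 0.1643  (c) BW = 3302 Hz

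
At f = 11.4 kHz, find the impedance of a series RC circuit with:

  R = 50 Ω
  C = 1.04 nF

Step 1 — Angular frequency: ω = 2π·f = 2π·1.14e+04 = 7.163e+04 rad/s.
Step 2 — Component impedances:
  R: Z = R = 50 Ω
  C: Z = 1/(jωC) = -j/(ω·C) = 0 - j1.342e+04 Ω
Step 3 — Series combination: Z_total = R + C = 50 - j1.342e+04 Ω = 1.342e+04∠-89.8° Ω.

Z = 50 - j1.342e+04 Ω = 1.342e+04∠-89.8° Ω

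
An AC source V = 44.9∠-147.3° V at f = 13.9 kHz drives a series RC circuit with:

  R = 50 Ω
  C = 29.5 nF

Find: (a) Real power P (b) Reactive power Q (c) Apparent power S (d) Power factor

Step 1 — Angular frequency: ω = 2π·f = 2π·1.39e+04 = 8.734e+04 rad/s.
Step 2 — Component impedances:
  R: Z = R = 50 Ω
  C: Z = 1/(jωC) = -j/(ω·C) = 0 - j388.1 Ω
Step 3 — Series combination: Z_total = R + C = 50 - j388.1 Ω = 391.3∠-82.7° Ω.
Step 4 — Source phasor: V = 44.9∠-147.3° V = -37.78 - j24.26 V.
Step 5 — Current: I = V / Z = 0.04914 - j0.1037 A = 0.1147∠-64.6° A.
Step 6 — Complex power: S = V·I* = 0.6582 - j5.109 VA.
Step 7 — Real power: P = Re(S) = 0.6582 W.
Step 8 — Reactive power: Q = Im(S) = -5.109 VAR.
Step 9 — Apparent power: |S| = 5.152 VA.
Step 10 — Power factor: PF = P/|S| = 0.1278 (leading).

(a) P = 0.6582 W  (b) Q = -5.109 VAR  (c) S = 5.152 VA  (d) PF = 0.1278 (leading)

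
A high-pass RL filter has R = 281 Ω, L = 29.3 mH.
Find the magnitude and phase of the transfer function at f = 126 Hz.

Step 1 — Angular frequency: ω = 2π·126 = 791.7 rad/s.
Step 2 — Transfer function: H(jω) = jωL/(R + jωL).
Step 3 — Numerator jωL = j·23.2; denominator R + jωL = 281 + j23.2.
Step 4 — H = 0.006768 + j0.08199.
Step 5 — Magnitude: |H| = 0.08227 (-21.7 dB); phase: φ = 85.3°.

|H| = 0.08227 (-21.7 dB), φ = 85.3°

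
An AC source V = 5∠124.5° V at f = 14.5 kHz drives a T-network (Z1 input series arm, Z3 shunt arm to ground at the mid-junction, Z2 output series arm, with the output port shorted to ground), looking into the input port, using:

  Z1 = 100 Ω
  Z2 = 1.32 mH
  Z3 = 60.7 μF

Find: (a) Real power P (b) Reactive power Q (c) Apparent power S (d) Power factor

Step 1 — Angular frequency: ω = 2π·f = 2π·1.45e+04 = 9.111e+04 rad/s.
Step 2 — Component impedances:
  Z1: Z = R = 100 Ω
  Z2: Z = jωL = j·9.111e+04·0.00132 = 0 + j120.3 Ω
  Z3: Z = 1/(jωC) = -j/(ω·C) = 0 - j0.1808 Ω
Step 3 — With the output port shorted to ground, the output series arm Z2 runs from the junction to ground; the shunt arm Z3 also runs from the junction to ground. They appear in parallel: Z3 || Z2 = 0 - j0.1811 Ω.
Step 4 — Series with input arm Z1: Z_in = Z1 + (Z3 || Z2) = 100 - j0.1811 Ω = 100∠-0.1° Ω.
Step 5 — Source phasor: V = 5∠124.5° V = -2.832 + j4.121 V.
Step 6 — Current: I = V / Z = -0.02839 + j0.04115 A = 0.05∠124.6° A.
Step 7 — Complex power: S = V·I* = 0.25 - j0.0004527 VA.
Step 8 — Real power: P = Re(S) = 0.25 W.
Step 9 — Reactive power: Q = Im(S) = -0.0004527 VAR.
Step 10 — Apparent power: |S| = 0.25 VA.
Step 11 — Power factor: PF = P/|S| = 1 (leading).

(a) P = 0.25 W  (b) Q = -0.0004527 VAR  (c) S = 0.25 VA  (d) PF = 1 (leading)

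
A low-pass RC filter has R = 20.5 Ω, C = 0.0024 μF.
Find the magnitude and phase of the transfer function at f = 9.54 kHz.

Step 1 — Angular frequency: ω = 2π·9540 = 5.994e+04 rad/s.
Step 2 — Transfer function: H(jω) = 1/(1 + jωRC).
Step 3 — Denominator: 1 + jωRC = 1 + j·5.994e+04·20.5·2.4e-09 = 1 + j0.002949.
Step 4 — H = 1 - j0.002949.
Step 5 — Magnitude: |H| = 1 (-0.0 dB); phase: φ = -0.2°.

|H| = 1 (-0.0 dB), φ = -0.2°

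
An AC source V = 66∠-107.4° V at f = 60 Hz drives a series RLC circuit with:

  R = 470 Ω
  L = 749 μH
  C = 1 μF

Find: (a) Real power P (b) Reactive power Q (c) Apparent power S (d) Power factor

Step 1 — Angular frequency: ω = 2π·f = 2π·60 = 377 rad/s.
Step 2 — Component impedances:
  R: Z = R = 470 Ω
  L: Z = jωL = j·377·0.000749 = 0 + j0.2824 Ω
  C: Z = 1/(jωC) = -j/(ω·C) = 0 - j2653 Ω
Step 3 — Series combination: Z_total = R + L + C = 470 - j2652 Ω = 2694∠-80.0° Ω.
Step 4 — Source phasor: V = 66∠-107.4° V = -19.74 - j62.98 V.
Step 5 — Current: I = V / Z = 0.02174 - j0.01129 A = 0.0245∠-27.4° A.
Step 6 — Complex power: S = V·I* = 0.2822 - j1.592 VA.
Step 7 — Real power: P = Re(S) = 0.2822 W.
Step 8 — Reactive power: Q = Im(S) = -1.592 VAR.
Step 9 — Apparent power: |S| = 1.617 VA.
Step 10 — Power factor: PF = P/|S| = 0.1745 (leading).

(a) P = 0.2822 W  (b) Q = -1.592 VAR  (c) S = 1.617 VA  (d) PF = 0.1745 (leading)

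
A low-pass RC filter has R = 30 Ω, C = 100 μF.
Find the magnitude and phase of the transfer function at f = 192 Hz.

Step 1 — Angular frequency: ω = 2π·192 = 1206 rad/s.
Step 2 — Transfer function: H(jω) = 1/(1 + jωRC).
Step 3 — Denominator: 1 + jωRC = 1 + j·1206·30·0.0001 = 1 + j3.619.
Step 4 — H = 0.07093 - j0.2567.
Step 5 — Magnitude: |H| = 0.2663 (-11.5 dB); phase: φ = -74.6°.

|H| = 0.2663 (-11.5 dB), φ = -74.6°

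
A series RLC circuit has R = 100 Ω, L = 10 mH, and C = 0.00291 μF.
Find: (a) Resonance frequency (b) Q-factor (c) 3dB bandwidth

Step 1 — Resonance: ω₀ = 1/√(LC) = 1/√(0.01·2.91e-09) = 1.854e+05 rad/s.
Step 2 — f₀ = ω₀/(2π) = 2.95e+04 Hz.
Step 3 — Series Q: Q = ω₀L/R = 1.854e+05·0.01/100 = 18.54.
Step 4 — Bandwidth: Δω = ω₀/Q = 1e+04 rad/s; BW = Δω/(2π) = 1592 Hz.

(a) f₀ = 2.95e+04 Hz  (b) Q = 18.54  (c) BW = 1592 Hz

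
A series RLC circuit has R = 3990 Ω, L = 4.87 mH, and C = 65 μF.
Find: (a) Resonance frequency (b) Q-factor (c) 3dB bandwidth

Step 1 — Resonance: ω₀ = 1/√(LC) = 1/√(0.00487·6.5e-05) = 1777 rad/s.
Step 2 — f₀ = ω₀/(2π) = 282.9 Hz.
Step 3 — Series Q: Q = ω₀L/R = 1777·0.00487/3990 = 0.002169.
Step 4 — Bandwidth: Δω = ω₀/Q = 8.193e+05 rad/s; BW = Δω/(2π) = 1.304e+05 Hz.

(a) f₀ = 282.9 Hz  (b) Q = 0.002169  (c) BW = 1.304e+05 Hz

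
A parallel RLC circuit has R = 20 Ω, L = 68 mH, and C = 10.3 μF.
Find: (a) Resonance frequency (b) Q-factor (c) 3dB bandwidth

Step 1 — Resonance: ω₀ = 1/√(LC) = 1/√(0.068·1.03e-05) = 1195 rad/s.
Step 2 — f₀ = ω₀/(2π) = 190.2 Hz.
Step 3 — Parallel Q: Q = R/(ω₀L) = 20/(1195·0.068) = 0.2461.
Step 4 — Bandwidth: Δω = ω₀/Q = 4854 rad/s; BW = Δω/(2π) = 772.6 Hz.

(a) f₀ = 190.2 Hz  (b) Q = 0.2461  (c) BW = 772.6 Hz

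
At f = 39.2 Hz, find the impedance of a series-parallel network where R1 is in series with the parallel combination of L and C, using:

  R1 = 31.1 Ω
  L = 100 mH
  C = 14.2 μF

Step 1 — Angular frequency: ω = 2π·f = 2π·39.2 = 246.3 rad/s.
Step 2 — Component impedances:
  R1: Z = R = 31.1 Ω
  L: Z = jωL = j·246.3·0.1 = 0 + j24.63 Ω
  C: Z = 1/(jωC) = -j/(ω·C) = 0 - j285.9 Ω
Step 3 — Parallel branch: L || C = 1/(1/L + 1/C) = 0 + j26.95 Ω.
Step 4 — Series with R1: Z_total = R1 + (L || C) = 31.1 + j26.95 Ω = 41.15∠40.9° Ω.

Z = 31.1 + j26.95 Ω = 41.15∠40.9° Ω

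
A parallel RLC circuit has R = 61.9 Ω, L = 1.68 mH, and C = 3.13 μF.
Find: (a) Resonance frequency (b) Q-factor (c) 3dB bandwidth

Step 1 — Resonance: ω₀ = 1/√(LC) = 1/√(0.00168·3.13e-06) = 1.379e+04 rad/s.
Step 2 — f₀ = ω₀/(2π) = 2195 Hz.
Step 3 — Parallel Q: Q = R/(ω₀L) = 61.9/(1.379e+04·0.00168) = 2.672.
Step 4 — Bandwidth: Δω = ω₀/Q = 5161 rad/s; BW = Δω/(2π) = 821.5 Hz.

(a) f₀ = 2195 Hz  (b) Q = 2.672  (c) BW = 821.5 Hz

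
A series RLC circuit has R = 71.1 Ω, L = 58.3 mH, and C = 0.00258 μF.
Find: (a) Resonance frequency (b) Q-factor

Step 1 — Resonance condition Im(Z)=0 gives ω₀ = 1/√(LC).
Step 2 — ω₀ = 1/√(0.0583·2.58e-09) = 8.154e+04 rad/s.
Step 3 — f₀ = ω₀/(2π) = 1.298e+04 Hz.
Step 4 — Series Q: Q = ω₀L/R = 8.154e+04·0.0583/71.1 = 66.86.

(a) f₀ = 1.298e+04 Hz  (b) Q = 66.86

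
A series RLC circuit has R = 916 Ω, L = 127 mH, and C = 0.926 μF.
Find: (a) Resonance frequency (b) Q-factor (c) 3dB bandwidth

Step 1 — Resonance condition Im(Z)=0 gives ω₀ = 1/√(LC).
Step 2 — ω₀ = 1/√(0.127·9.26e-07) = 2916 rad/s.
Step 3 — f₀ = ω₀/(2π) = 464.1 Hz.
Step 4 — Series Q: Q = ω₀L/R = 2916·0.127/916 = 0.4043.
Step 5 — 3dB bandwidth: Δω = ω₀/Q = 7213 rad/s; BW = Δω/(2π) = 1148 Hz.

(a) f₀ = 464.1 Hz  (b) Q = 0.4043  (c) BW = 1148 Hz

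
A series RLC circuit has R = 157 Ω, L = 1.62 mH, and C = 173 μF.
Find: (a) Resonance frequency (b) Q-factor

Step 1 — Resonance condition Im(Z)=0 gives ω₀ = 1/√(LC).
Step 2 — ω₀ = 1/√(0.00162·0.000173) = 1889 rad/s.
Step 3 — f₀ = ω₀/(2π) = 300.6 Hz.
Step 4 — Series Q: Q = ω₀L/R = 1889·0.00162/157 = 0.01949.

(a) f₀ = 300.6 Hz  (b) Q = 0.01949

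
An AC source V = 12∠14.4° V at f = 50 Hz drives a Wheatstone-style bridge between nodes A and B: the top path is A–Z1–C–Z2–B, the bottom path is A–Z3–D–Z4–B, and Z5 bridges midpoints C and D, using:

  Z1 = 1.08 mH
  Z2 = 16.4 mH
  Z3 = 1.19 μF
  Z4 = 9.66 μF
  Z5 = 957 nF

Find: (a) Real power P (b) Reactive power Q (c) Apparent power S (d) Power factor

Step 1 — Angular frequency: ω = 2π·f = 2π·50 = 314.2 rad/s.
Step 2 — Component impedances:
  Z1: Z = jωL = j·314.2·0.00108 = 0 + j0.3393 Ω
  Z2: Z = jωL = j·314.2·0.0164 = 0 + j5.152 Ω
  Z3: Z = 1/(jωC) = -j/(ω·C) = 0 - j2675 Ω
  Z4: Z = 1/(jωC) = -j/(ω·C) = 0 - j329.5 Ω
  Z5: Z = 1/(jωC) = -j/(ω·C) = 0 - j3326 Ω
Step 3 — Bridge requires nodal analysis (the Z5 bridge couples midpoints C and D, so the two paths cannot be reduced to a simple series/parallel combination). Setting node B to ground and injecting 1 A at node A, the 3-node admittance system at A, C, D solves to V_A = Z_AB = 0 + j5.507 Ω = 5.507∠90.0° Ω.
Step 4 — Source phasor: V = 12∠14.4° V = 11.62 + j2.984 V.
Step 5 — Current: I = V / Z = 0.5419 - j2.11 A = 2.179∠-75.6° A.
Step 6 — Complex power: S = V·I* = 0 + j26.15 VA.
Step 7 — Real power: P = Re(S) = 0 W.
Step 8 — Reactive power: Q = Im(S) = 26.15 VAR.
Step 9 — Apparent power: |S| = 26.15 VA.
Step 10 — Power factor: PF = P/|S| = 0 (lagging).

(a) P = 0 W  (b) Q = 26.15 VAR  (c) S = 26.15 VA  (d) PF = 0 (lagging)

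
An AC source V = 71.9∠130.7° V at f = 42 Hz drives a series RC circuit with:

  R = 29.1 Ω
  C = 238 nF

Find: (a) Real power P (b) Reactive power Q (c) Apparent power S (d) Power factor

Step 1 — Angular frequency: ω = 2π·f = 2π·42 = 263.9 rad/s.
Step 2 — Component impedances:
  R: Z = R = 29.1 Ω
  C: Z = 1/(jωC) = -j/(ω·C) = 0 - j1.592e+04 Ω
Step 3 — Series combination: Z_total = R + C = 29.1 - j1.592e+04 Ω = 1.592e+04∠-89.9° Ω.
Step 4 — Source phasor: V = 71.9∠130.7° V = -46.89 + j54.51 V.
Step 5 — Current: I = V / Z = -0.003429 - j0.002938 A = 0.004516∠-139.4° A.
Step 6 — Complex power: S = V·I* = 0.0005934 - j0.3247 VA.
Step 7 — Real power: P = Re(S) = 0.0005934 W.
Step 8 — Reactive power: Q = Im(S) = -0.3247 VAR.
Step 9 — Apparent power: |S| = 0.3247 VA.
Step 10 — Power factor: PF = P/|S| = 0.001828 (leading).

(a) P = 0.0005934 W  (b) Q = -0.3247 VAR  (c) S = 0.3247 VA  (d) PF = 0.001828 (leading)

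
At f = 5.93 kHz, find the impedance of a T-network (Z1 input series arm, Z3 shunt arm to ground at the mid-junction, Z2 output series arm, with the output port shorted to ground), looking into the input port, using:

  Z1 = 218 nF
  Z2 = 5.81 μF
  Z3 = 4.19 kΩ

Step 1 — Angular frequency: ω = 2π·f = 2π·5930 = 3.726e+04 rad/s.
Step 2 — Component impedances:
  Z1: Z = 1/(jωC) = -j/(ω·C) = 0 - j123.1 Ω
  Z2: Z = 1/(jωC) = -j/(ω·C) = 0 - j4.619 Ω
  Z3: Z = R = 4190 Ω
Step 3 — With the output port shorted to ground, the output series arm Z2 runs from the junction to ground; the shunt arm Z3 also runs from the junction to ground. They appear in parallel: Z3 || Z2 = 0.005093 - j4.619 Ω.
Step 4 — Series with input arm Z1: Z_in = Z1 + (Z3 || Z2) = 0.005093 - j127.7 Ω = 127.7∠-90.0° Ω.

Z = 0.005093 - j127.7 Ω = 127.7∠-90.0° Ω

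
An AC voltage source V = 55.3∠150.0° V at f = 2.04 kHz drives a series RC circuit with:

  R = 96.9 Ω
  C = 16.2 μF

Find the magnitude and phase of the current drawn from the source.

Step 1 — Angular frequency: ω = 2π·f = 2π·2040 = 1.282e+04 rad/s.
Step 2 — Component impedances:
  R: Z = R = 96.9 Ω
  C: Z = 1/(jωC) = -j/(ω·C) = 0 - j4.816 Ω
Step 3 — Series combination: Z_total = R + C = 96.9 - j4.816 Ω = 97.02∠-2.8° Ω.
Step 4 — Source phasor: V = 55.3∠150.0° V = -47.89 + j27.65 V.
Step 5 — Ohm's law: I = V / Z_total = (-47.89 + j27.65) / (96.9 - j4.816) = -0.5072 + j0.2601 A.
Step 6 — Convert to polar: |I| = 0.57 A, ∠I = 152.8°.

I = 0.57∠152.8° A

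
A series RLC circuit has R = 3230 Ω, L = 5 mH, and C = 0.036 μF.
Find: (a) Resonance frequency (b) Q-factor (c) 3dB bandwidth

Step 1 — Resonance condition Im(Z)=0 gives ω₀ = 1/√(LC).
Step 2 — ω₀ = 1/√(0.005·3.6e-08) = 7.454e+04 rad/s.
Step 3 — f₀ = ω₀/(2π) = 1.186e+04 Hz.
Step 4 — Series Q: Q = ω₀L/R = 7.454e+04·0.005/3230 = 0.1154.
Step 5 — 3dB bandwidth: Δω = ω₀/Q = 6.46e+05 rad/s; BW = Δω/(2π) = 1.028e+05 Hz.

(a) f₀ = 1.186e+04 Hz  (b) Q = 0.1154  (c) BW = 1.028e+05 Hz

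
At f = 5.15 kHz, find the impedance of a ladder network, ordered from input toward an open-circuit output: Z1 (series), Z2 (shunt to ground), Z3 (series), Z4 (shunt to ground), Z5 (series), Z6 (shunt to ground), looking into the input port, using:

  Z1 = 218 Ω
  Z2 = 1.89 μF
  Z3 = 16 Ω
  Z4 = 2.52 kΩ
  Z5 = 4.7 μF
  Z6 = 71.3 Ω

Step 1 — Angular frequency: ω = 2π·f = 2π·5150 = 3.236e+04 rad/s.
Step 2 — Component impedances:
  Z1: Z = R = 218 Ω
  Z2: Z = 1/(jωC) = -j/(ω·C) = 0 - j16.35 Ω
  Z3: Z = R = 16 Ω
  Z4: Z = R = 2520 Ω
  Z5: Z = 1/(jωC) = -j/(ω·C) = 0 - j6.575 Ω
  Z6: Z = R = 71.3 Ω
Step 3 — Ladder network (open output): work backward from the far end, alternating series and parallel combinations. Z_in = 220.9 - j15.58 Ω = 221.5∠-4.0° Ω.

Z = 220.9 - j15.58 Ω = 221.5∠-4.0° Ω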